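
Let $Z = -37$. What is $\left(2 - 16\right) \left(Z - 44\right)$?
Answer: $1134$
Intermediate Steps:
$\left(2 - 16\right) \left(Z - 44\right) = \left(2 - 16\right) \left(-37 - 44\right) = \left(-14\right) \left(-81\right) = 1134$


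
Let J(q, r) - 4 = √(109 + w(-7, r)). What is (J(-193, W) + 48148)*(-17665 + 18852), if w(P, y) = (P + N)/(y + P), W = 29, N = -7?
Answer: 57156424 + 2374*√3278/11 ≈ 5.7169e+7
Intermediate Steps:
w(P, y) = (-7 + P)/(P + y) (w(P, y) = (P - 7)/(y + P) = (-7 + P)/(P + y))
J(q, r) = 4 + √(109 - 14/(-7 + r)) (J(q, r) = 4 + √(109 + (-7 - 7)/(-7 + r)) = 4 + √(109 - 14/(-7 + r)))
(J(-193, W) + 48148)*(-17665 + 18852) = ((4 + √((-777 + 109*29)/(-7 + 29))) + 48148)*(-17665 + 18852) = ((4 + √((-777 + 3161)/22)) + 48148)*1187 = ((4 + √((1/22)*2384)) + 48148)*1187 = ((4 + √(1192/11)) + 48148)*1187 = ((4 + 2*√3278/11) + 48148)*1187 = (48152 + 2*√3278/11)*1187 = 57156424 + 2374*√3278/11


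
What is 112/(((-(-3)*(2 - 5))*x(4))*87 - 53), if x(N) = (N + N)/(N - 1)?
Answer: -112/2141 ≈ -0.052312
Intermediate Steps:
x(N) = 2*N/(-1 + N) (x(N) = (2*N)/(-1 + N) = 2*N/(-1 + N))
112/(((-(-3)*(2 - 5))*x(4))*87 - 53) = 112/(((-(-3)*(2 - 5))*(2*4/(-1 + 4)))*87 - 53) = 112/(((-(-3)*(-3))*(2*4/3))*87 - 53) = 112/(((-3*3)*(2*4*(1/3)))*87 - 53) = 112/(-9*8/3*87 - 53) = 112/(-24*87 - 53) = 112/(-2088 - 53) = 112/(-2141) = 112*(-1/2141) = -112/2141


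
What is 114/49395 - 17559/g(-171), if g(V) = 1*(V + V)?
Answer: 32124659/625670 ≈ 51.344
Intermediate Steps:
g(V) = 2*V (g(V) = 1*(2*V) = 2*V)
114/49395 - 17559/g(-171) = 114/49395 - 17559/(2*(-171)) = 114*(1/49395) - 17559/(-342) = 38/16465 - 17559*(-1/342) = 38/16465 + 1951/38 = 32124659/625670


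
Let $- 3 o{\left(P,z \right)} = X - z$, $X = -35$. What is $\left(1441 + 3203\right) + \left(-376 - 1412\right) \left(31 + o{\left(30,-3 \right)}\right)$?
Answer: $-69856$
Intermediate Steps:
$o{\left(P,z \right)} = \frac{35}{3} + \frac{z}{3}$ ($o{\left(P,z \right)} = - \frac{-35 - z}{3} = \frac{35}{3} + \frac{z}{3}$)
$\left(1441 + 3203\right) + \left(-376 - 1412\right) \left(31 + o{\left(30,-3 \right)}\right) = \left(1441 + 3203\right) + \left(-376 - 1412\right) \left(31 + \left(\frac{35}{3} + \frac{1}{3} \left(-3\right)\right)\right) = 4644 - 1788 \left(31 + \left(\frac{35}{3} - 1\right)\right) = 4644 - 1788 \left(31 + \frac{32}{3}\right) = 4644 - 74500 = -69856$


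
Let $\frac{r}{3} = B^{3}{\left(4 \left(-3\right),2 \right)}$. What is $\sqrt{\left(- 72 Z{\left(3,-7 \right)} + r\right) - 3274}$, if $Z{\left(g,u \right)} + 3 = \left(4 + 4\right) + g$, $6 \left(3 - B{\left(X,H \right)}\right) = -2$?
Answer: $\frac{5 i \sqrt{1346}}{3} \approx 61.146 i$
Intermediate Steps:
$B{\left(X,H \right)} = \frac{10}{3}$ ($B{\left(X,H \right)} = 3 - - \frac{1}{3} = 3 + \frac{1}{3} = \frac{10}{3}$)
$r = \frac{1000}{9}$ ($r = 3 \left(\frac{10}{3}\right)^{3} = 3 \cdot \frac{1000}{27} = \frac{1000}{9} \approx 111.11$)
$Z{\left(g,u \right)} = 5 + g$ ($Z{\left(g,u \right)} = -3 + \left(\left(4 + 4\right) + g\right) = -3 + \left(8 + g\right) = 5 + g$)
$\sqrt{\left(- 72 Z{\left(3,-7 \right)} + r\right) - 3274} = \sqrt{\left(- 72 \left(5 + 3\right) + \frac{1000}{9}\right) - 3274} = \sqrt{\left(\left(-72\right) 8 + \frac{1000}{9}\right) - 3274} = \sqrt{\left(-576 + \frac{1000}{9}\right) - 3274} = \sqrt{- \frac{4184}{9} - 3274} = \sqrt{- \frac{33650}{9}} = \frac{5 i \sqrt{1346}}{3}$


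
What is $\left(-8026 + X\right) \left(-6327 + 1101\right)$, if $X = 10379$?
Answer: $-12296778$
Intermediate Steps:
$\left(-8026 + X\right) \left(-6327 + 1101\right) = \left(-8026 + 10379\right) \left(-6327 + 1101\right) = 2353 \left(-5226\right) = -12296778$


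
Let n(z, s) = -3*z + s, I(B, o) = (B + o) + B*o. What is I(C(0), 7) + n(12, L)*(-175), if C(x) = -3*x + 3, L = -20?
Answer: 9831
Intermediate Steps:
C(x) = 3 - 3*x
I(B, o) = B + o + B*o
n(z, s) = s - 3*z
I(C(0), 7) + n(12, L)*(-175) = ((3 - 3*0) + 7 + (3 - 3*0)*7) + (-20 - 3*12)*(-175) = ((3 + 0) + 7 + (3 + 0)*7) + (-20 - 36)*(-175) = (3 + 7 + 3*7) - 56*(-175) = (3 + 7 + 21) + 9800 = 31 + 9800 = 9831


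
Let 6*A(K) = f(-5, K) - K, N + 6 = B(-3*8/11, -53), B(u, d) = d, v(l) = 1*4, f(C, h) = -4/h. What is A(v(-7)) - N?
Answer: 349/6 ≈ 58.167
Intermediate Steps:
v(l) = 4
N = -59 (N = -6 - 53 = -59)
A(K) = -2/(3*K) - K/6 (A(K) = (-4/K - K)/6 = (-K - 4/K)/6 = -2/(3*K) - K/6)
A(v(-7)) - N = (⅙)*(-4 - 1*4²)/4 - 1*(-59) = (⅙)*(¼)*(-4 - 1*16) + 59 = (⅙)*(¼)*(-4 - 16) + 59 = (⅙)*(¼)*(-20) + 59 = -⅚ + 59 = 349/6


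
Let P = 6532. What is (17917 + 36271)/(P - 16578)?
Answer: -27094/5023 ≈ -5.3940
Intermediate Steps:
(17917 + 36271)/(P - 16578) = (17917 + 36271)/(6532 - 16578) = 54188/(-10046) = 54188*(-1/10046) = -27094/5023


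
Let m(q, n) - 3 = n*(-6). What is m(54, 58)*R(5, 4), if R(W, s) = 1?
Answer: -345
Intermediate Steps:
m(q, n) = 3 - 6*n (m(q, n) = 3 + n*(-6) = 3 - 6*n)
m(54, 58)*R(5, 4) = (3 - 6*58)*1 = (3 - 348)*1 = -345*1 = -345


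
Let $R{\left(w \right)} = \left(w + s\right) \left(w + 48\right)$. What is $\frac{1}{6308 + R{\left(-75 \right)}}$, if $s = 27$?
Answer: $\frac{1}{7604} \approx 0.00013151$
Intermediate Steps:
$R{\left(w \right)} = \left(27 + w\right) \left(48 + w\right)$ ($R{\left(w \right)} = \left(w + 27\right) \left(w + 48\right) = \left(27 + w\right) \left(48 + w\right)$)
$\frac{1}{6308 + R{\left(-75 \right)}} = \frac{1}{6308 + \left(1296 + \left(-75\right)^{2} + 75 \left(-75\right)\right)} = \frac{1}{6308 + \left(1296 + 5625 - 5625\right)} = \frac{1}{6308 + 1296} = \frac{1}{7604}$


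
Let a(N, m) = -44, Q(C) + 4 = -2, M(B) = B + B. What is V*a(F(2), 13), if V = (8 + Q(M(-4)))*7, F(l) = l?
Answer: -616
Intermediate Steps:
M(B) = 2*B
Q(C) = -6 (Q(C) = -4 - 2 = -6)
V = 14 (V = (8 - 6)*7 = 2*7 = 14)
V*a(F(2), 13) = 14*(-44) = -616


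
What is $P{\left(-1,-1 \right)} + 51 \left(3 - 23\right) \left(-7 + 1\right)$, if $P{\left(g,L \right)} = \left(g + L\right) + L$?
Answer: $6117$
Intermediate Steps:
$P{\left(g,L \right)} = g + 2 L$ ($P{\left(g,L \right)} = \left(L + g\right) + L = g + 2 L$)
$P{\left(-1,-1 \right)} + 51 \left(3 - 23\right) \left(-7 + 1\right) = \left(-1 + 2 \left(-1\right)\right) + 51 \left(3 - 23\right) \left(-7 + 1\right) = \left(-1 - 2\right) + 51 \left(\left(-20\right) \left(-6\right)\right) = -3 + 51 \cdot 120 = -3 + 6120 = 6117$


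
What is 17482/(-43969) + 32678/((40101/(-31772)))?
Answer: -45651313741786/1763200869 ≈ -25891.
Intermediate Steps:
17482/(-43969) + 32678/((40101/(-31772))) = 17482*(-1/43969) + 32678/((40101*(-1/31772))) = -17482/43969 + 32678/(-40101/31772) = -17482/43969 + 32678*(-31772/40101) = -17482/43969 - 1038245416/40101 = -45651313741786/1763200869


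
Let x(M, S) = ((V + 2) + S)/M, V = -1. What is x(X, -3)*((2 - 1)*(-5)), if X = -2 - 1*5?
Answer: -10/7 ≈ -1.4286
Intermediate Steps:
X = -7 (X = -2 - 5 = -7)
x(M, S) = (1 + S)/M (x(M, S) = ((-1 + 2) + S)/M = (1 + S)/M)
x(X, -3)*((2 - 1)*(-5)) = ((1 - 3)/(-7))*((2 - 1)*(-5)) = (-⅐*(-2))*(1*(-5)) = (2/7)*(-5) = -10/7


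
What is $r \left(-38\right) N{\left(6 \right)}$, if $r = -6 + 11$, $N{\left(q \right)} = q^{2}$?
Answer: $-6840$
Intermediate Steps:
$r = 5$
$r \left(-38\right) N{\left(6 \right)} = 5 \left(-38\right) 6^{2} = \left(-190\right) 36 = -6840$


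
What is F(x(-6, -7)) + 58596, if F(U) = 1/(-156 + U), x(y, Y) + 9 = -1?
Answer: 9726935/166 ≈ 58596.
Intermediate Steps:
x(y, Y) = -10 (x(y, Y) = -9 - 1 = -10)
F(x(-6, -7)) + 58596 = 1/(-156 - 10) + 58596 = 1/(-166) + 58596 = -1/166 + 58596 = 9726935/166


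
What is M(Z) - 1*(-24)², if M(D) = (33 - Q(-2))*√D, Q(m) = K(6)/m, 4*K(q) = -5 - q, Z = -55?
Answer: -576 + 253*I*√55/8 ≈ -576.0 + 234.54*I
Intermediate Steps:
K(q) = -5/4 - q/4 (K(q) = (-5 - q)/4 = -5/4 - q/4)
Q(m) = -11/(4*m) (Q(m) = (-5/4 - ¼*6)/m = (-5/4 - 3/2)/m = -11/(4*m))
M(D) = 253*√D/8 (M(D) = (33 - (-11)/(4*(-2)))*√D = (33 - (-11)*(-1)/(4*2))*√D = (33 - 1*11/8)*√D = (33 - 11/8)*√D = 253*√D/8)
M(Z) - 1*(-24)² = 253*√(-55)/8 - 1*(-24)² = 253*(I*√55)/8 - 1*576 = 253*I*√55/8 - 576 = -576 + 253*I*√55/8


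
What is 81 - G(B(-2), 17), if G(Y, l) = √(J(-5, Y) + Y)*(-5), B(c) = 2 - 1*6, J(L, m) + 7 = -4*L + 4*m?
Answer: 81 + 5*I*√7 ≈ 81.0 + 13.229*I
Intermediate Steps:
J(L, m) = -7 - 4*L + 4*m (J(L, m) = -7 + (-4*L + 4*m) = -7 - 4*L + 4*m)
B(c) = -4 (B(c) = 2 - 6 = -4)
G(Y, l) = -5*√(13 + 5*Y) (G(Y, l) = √((-7 - 4*(-5) + 4*Y) + Y)*(-5) = √((-7 + 20 + 4*Y) + Y)*(-5) = √((13 + 4*Y) + Y)*(-5) = √(13 + 5*Y)*(-5) = -5*√(13 + 5*Y))
81 - G(B(-2), 17) = 81 - (-5)*√(13 + 5*(-4)) = 81 - (-5)*√(13 - 20) = 81 - (-5)*√(-7) = 81 - (-5)*I*√7 = 81 + 5*I*√7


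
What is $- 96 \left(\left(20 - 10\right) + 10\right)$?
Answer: $-1920$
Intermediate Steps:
$- 96 \left(\left(20 - 10\right) + 10\right) = - 96 \left(10 + 10\right) = \left(-96\right) 20 = -1920$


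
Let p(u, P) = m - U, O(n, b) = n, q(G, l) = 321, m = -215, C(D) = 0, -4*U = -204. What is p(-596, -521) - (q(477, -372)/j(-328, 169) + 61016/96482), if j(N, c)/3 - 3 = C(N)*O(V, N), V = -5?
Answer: -43749629/144723 ≈ -302.30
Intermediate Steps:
U = 51 (U = -¼*(-204) = 51)
p(u, P) = -266 (p(u, P) = -215 - 1*51 = -215 - 51 = -266)
j(N, c) = 9 (j(N, c) = 9 + 3*(0*(-5)) = 9 + 3*0 = 9 + 0 = 9)
p(-596, -521) - (q(477, -372)/j(-328, 169) + 61016/96482) = -266 - (321/9 + 61016/96482) = -266 - (321*(⅑) + 61016*(1/96482)) = -266 - (107/3 + 30508/48241) = -266 - 1*5253311/144723 = -266 - 5253311/144723 = -43749629/144723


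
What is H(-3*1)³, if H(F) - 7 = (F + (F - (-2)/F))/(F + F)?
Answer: 389017/729 ≈ 533.63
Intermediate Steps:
H(F) = 7 + (2*F + 2/F)/(2*F) (H(F) = 7 + (F + (F - (-2)/F))/(F + F) = 7 + (F + (F + 2/F))/((2*F)) = 7 + (2*F + 2/F)*(1/(2*F)) = 7 + (2*F + 2/F)/(2*F))
H(-3*1)³ = (8 + (-3*1)⁻²)³ = (8 + (-3)⁻²)³ = (8 + ⅑)³ = (73/9)³ = 389017/729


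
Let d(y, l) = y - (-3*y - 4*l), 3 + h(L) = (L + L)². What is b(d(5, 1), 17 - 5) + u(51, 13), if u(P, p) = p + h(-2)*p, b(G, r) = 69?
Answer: 251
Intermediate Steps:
h(L) = -3 + 4*L² (h(L) = -3 + (L + L)² = -3 + (2*L)² = -3 + 4*L²)
d(y, l) = 4*l + 4*y (d(y, l) = y - (-4*l - 3*y) = y + (3*y + 4*l) = 4*l + 4*y)
u(P, p) = 14*p (u(P, p) = p + (-3 + 4*(-2)²)*p = p + (-3 + 4*4)*p = p + (-3 + 16)*p = p + 13*p = 14*p)
b(d(5, 1), 17 - 5) + u(51, 13) = 69 + 14*13 = 69 + 182 = 251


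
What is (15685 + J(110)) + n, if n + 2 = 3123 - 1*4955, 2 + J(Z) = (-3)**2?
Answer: 13858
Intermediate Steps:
J(Z) = 7 (J(Z) = -2 + (-3)**2 = -2 + 9 = 7)
n = -1834 (n = -2 + (3123 - 1*4955) = -2 + (3123 - 4955) = -2 - 1832 = -1834)
(15685 + J(110)) + n = (15685 + 7) - 1834 = 15692 - 1834 = 13858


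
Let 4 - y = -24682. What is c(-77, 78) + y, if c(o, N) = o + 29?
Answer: 24638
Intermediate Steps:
c(o, N) = 29 + o
y = 24686 (y = 4 - 1*(-24682) = 4 + 24682 = 24686)
c(-77, 78) + y = (29 - 77) + 24686 = -48 + 24686 = 24638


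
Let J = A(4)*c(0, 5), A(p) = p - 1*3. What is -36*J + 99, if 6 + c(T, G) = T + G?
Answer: 135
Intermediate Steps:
A(p) = -3 + p (A(p) = p - 3 = -3 + p)
c(T, G) = -6 + G + T (c(T, G) = -6 + (T + G) = -6 + (G + T) = -6 + G + T)
J = -1 (J = (-3 + 4)*(-6 + 5 + 0) = 1*(-1) = -1)
-36*J + 99 = -36*(-1) + 99 = 36 + 99 = 135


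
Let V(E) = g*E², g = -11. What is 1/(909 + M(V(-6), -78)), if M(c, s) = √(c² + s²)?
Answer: 101/73709 - 10*√181/221127 ≈ 0.00076184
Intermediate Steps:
V(E) = -11*E²
1/(909 + M(V(-6), -78)) = 1/(909 + √((-11*(-6)²)² + (-78)²)) = 1/(909 + √((-11*36)² + 6084)) = 1/(909 + √((-396)² + 6084)) = 1/(909 + √(156816 + 6084)) = 1/(909 + √162900) = 1/(909 + 30*√181)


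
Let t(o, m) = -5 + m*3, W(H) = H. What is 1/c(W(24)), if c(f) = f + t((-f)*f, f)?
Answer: 1/91 ≈ 0.010989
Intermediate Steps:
t(o, m) = -5 + 3*m
c(f) = -5 + 4*f (c(f) = f + (-5 + 3*f) = -5 + 4*f)
1/c(W(24)) = 1/(-5 + 4*24) = 1/(-5 + 96) = 1/91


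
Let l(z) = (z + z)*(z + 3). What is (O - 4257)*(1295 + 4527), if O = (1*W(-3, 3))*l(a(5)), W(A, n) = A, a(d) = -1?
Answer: -24714390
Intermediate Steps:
l(z) = 2*z*(3 + z) (l(z) = (2*z)*(3 + z) = 2*z*(3 + z))
O = 12 (O = (1*(-3))*(2*(-1)*(3 - 1)) = -6*(-1)*2 = -3*(-4) = 12)
(O - 4257)*(1295 + 4527) = (12 - 4257)*(1295 + 4527) = -4245*5822 = -24714390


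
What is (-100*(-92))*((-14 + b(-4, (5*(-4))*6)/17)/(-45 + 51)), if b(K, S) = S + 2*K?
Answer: -561200/17 ≈ -33012.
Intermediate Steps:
(-100*(-92))*((-14 + b(-4, (5*(-4))*6)/17)/(-45 + 51)) = (-100*(-92))*((-14 + ((5*(-4))*6 + 2*(-4))/17)/(-45 + 51)) = 9200*((-14 + (-20*6 - 8)*(1/17))/6) = 9200*((-14 + (-120 - 8)*(1/17))*(1/6)) = 9200*((-14 - 128*1/17)*(1/6)) = 9200*((-14 - 128/17)*(1/6)) = 9200*(-366/17*1/6) = 9200*(-61/17) = -561200/17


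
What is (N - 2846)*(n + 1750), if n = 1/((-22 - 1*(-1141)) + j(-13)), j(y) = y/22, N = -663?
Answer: -151093230948/24605 ≈ -6.1408e+6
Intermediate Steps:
j(y) = y/22 (j(y) = y*(1/22) = y/22)
n = 22/24605 (n = 1/((-22 - 1*(-1141)) + (1/22)*(-13)) = 1/((-22 + 1141) - 13/22) = 1/(1119 - 13/22) = 1/(24605/22) = 22/24605 ≈ 0.00089413)
(N - 2846)*(n + 1750) = (-663 - 2846)*(22/24605 + 1750) = -3509*43058772/24605 = -151093230948/24605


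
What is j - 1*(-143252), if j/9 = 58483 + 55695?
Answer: 1170854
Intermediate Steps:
j = 1027602 (j = 9*(58483 + 55695) = 9*114178 = 1027602)
j - 1*(-143252) = 1027602 - 1*(-143252) = 1027602 + 143252 = 1170854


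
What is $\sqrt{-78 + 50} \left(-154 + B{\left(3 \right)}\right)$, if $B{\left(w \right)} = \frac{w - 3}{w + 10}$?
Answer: $- 308 i \sqrt{7} \approx - 814.89 i$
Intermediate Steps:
$B{\left(w \right)} = \frac{-3 + w}{10 + w}$
$\sqrt{-78 + 50} \left(-154 + B{\left(3 \right)}\right) = \sqrt{-78 + 50} \left(-154 + \frac{-3 + 3}{10 + 3}\right) = \sqrt{-28} \left(-154 + \frac{1}{13} \cdot 0\right) = 2 i \sqrt{7} \left(-154 + \frac{1}{13} \cdot 0\right) = 2 i \sqrt{7} \left(-154 + 0\right) = 2 i \sqrt{7} \left(-154\right) = - 308 i \sqrt{7}$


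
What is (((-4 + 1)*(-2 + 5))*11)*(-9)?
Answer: 891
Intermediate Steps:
(((-4 + 1)*(-2 + 5))*11)*(-9) = (-3*3*11)*(-9) = -9*11*(-9) = -99*(-9) = 891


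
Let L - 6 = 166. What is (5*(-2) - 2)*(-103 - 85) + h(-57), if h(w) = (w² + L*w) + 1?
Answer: -4298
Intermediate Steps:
L = 172 (L = 6 + 166 = 172)
h(w) = 1 + w² + 172*w (h(w) = (w² + 172*w) + 1 = 1 + w² + 172*w)
(5*(-2) - 2)*(-103 - 85) + h(-57) = (5*(-2) - 2)*(-103 - 85) + (1 + (-57)² + 172*(-57)) = (-10 - 2)*(-188) + (1 + 3249 - 9804) = -12*(-188) - 6554 = 2256 - 6554 = -4298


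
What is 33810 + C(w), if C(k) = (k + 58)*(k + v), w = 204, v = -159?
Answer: 45600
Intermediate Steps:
C(k) = (-159 + k)*(58 + k) (C(k) = (k + 58)*(k - 159) = (58 + k)*(-159 + k) = (-159 + k)*(58 + k))
33810 + C(w) = 33810 + (-9222 + 204² - 101*204) = 33810 + (-9222 + 41616 - 20604) = 33810 + 11790 = 45600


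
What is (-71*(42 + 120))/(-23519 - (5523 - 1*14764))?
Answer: 5751/7139 ≈ 0.80558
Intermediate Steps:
(-71*(42 + 120))/(-23519 - (5523 - 1*14764)) = (-71*162)/(-23519 - (5523 - 14764)) = -11502/(-23519 - 1*(-9241)) = -11502/(-23519 + 9241) = -11502/(-14278) = -11502*(-1/14278) = 5751/7139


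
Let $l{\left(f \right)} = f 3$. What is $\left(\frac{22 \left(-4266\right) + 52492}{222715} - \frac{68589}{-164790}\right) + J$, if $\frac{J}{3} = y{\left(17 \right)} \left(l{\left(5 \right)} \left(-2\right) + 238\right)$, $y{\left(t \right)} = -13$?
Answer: $- \frac{6615815859077}{815582330} \approx -8111.8$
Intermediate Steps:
$l{\left(f \right)} = 3 f$
$J = -8112$ ($J = 3 \left(- 13 \left(3 \cdot 5 \left(-2\right) + 238\right)\right) = 3 \left(- 13 \left(15 \left(-2\right) + 238\right)\right) = 3 \left(- 13 \left(-30 + 238\right)\right) = 3 \left(\left(-13\right) 208\right) = 3 \left(-2704\right) = -8112$)
$\left(\frac{22 \left(-4266\right) + 52492}{222715} - \frac{68589}{-164790}\right) + J = \left(\frac{22 \left(-4266\right) + 52492}{222715} - \frac{68589}{-164790}\right) - 8112 = \left(\left(-93852 + 52492\right) \frac{1}{222715} - - \frac{7621}{18310}\right) - 8112 = \left(\left(-41360\right) \frac{1}{222715} + \frac{7621}{18310}\right) - 8112 = \left(- \frac{8272}{44543} + \frac{7621}{18310}\right) - 8112 = \frac{188001883}{815582330} - 8112 = - \frac{6615815859077}{815582330}$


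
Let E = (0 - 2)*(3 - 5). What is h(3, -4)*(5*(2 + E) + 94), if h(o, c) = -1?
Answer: -124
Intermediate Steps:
E = 4 (E = -2*(-2) = 4)
h(3, -4)*(5*(2 + E) + 94) = -(5*(2 + 4) + 94) = -(5*6 + 94) = -(30 + 94) = -1*124 = -124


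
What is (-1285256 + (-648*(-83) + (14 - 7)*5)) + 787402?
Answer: -444035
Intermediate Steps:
(-1285256 + (-648*(-83) + (14 - 7)*5)) + 787402 = (-1285256 + (53784 + 7*5)) + 787402 = (-1285256 + (53784 + 35)) + 787402 = (-1285256 + 53819) + 787402 = -1231437 + 787402 = -444035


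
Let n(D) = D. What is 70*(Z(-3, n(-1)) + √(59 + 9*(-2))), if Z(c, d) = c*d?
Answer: 210 + 70*√41 ≈ 658.22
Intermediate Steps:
70*(Z(-3, n(-1)) + √(59 + 9*(-2))) = 70*(-3*(-1) + √(59 + 9*(-2))) = 70*(3 + √(59 - 18)) = 70*(3 + √41) = 210 + 70*√41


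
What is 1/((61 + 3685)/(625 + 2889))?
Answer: 1757/1873 ≈ 0.93807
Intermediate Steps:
1/((61 + 3685)/(625 + 2889)) = 1/(3746/3514) = 1/(3746*(1/3514)) = 1/(1873/1757) = 1757/1873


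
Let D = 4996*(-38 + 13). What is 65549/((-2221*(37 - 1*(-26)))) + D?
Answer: -17476448249/139923 ≈ -1.2490e+5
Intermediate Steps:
D = -124900 (D = 4996*(-25) = -124900)
65549/((-2221*(37 - 1*(-26)))) + D = 65549/((-2221*(37 - 1*(-26)))) - 124900 = 65549/((-2221*(37 + 26))) - 124900 = 65549/((-2221*63)) - 124900 = 65549/(-139923) - 124900 = 65549*(-1/139923) - 124900 = -65549/139923 - 124900 = -17476448249/139923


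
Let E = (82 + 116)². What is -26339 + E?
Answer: 12865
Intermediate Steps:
E = 39204 (E = 198² = 39204)
-26339 + E = -26339 + 39204 = 12865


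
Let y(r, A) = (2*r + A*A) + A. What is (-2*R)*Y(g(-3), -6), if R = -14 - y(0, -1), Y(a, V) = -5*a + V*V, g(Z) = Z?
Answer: 1428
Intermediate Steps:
Y(a, V) = V**2 - 5*a (Y(a, V) = -5*a + V**2 = V**2 - 5*a)
y(r, A) = A + A**2 + 2*r (y(r, A) = (2*r + A**2) + A = (A**2 + 2*r) + A = A + A**2 + 2*r)
R = -14 (R = -14 - (-1 + (-1)**2 + 2*0) = -14 - (-1 + 1 + 0) = -14 - 1*0 = -14 + 0 = -14)
(-2*R)*Y(g(-3), -6) = (-2*(-14))*((-6)**2 - 5*(-3)) = 28*(36 + 15) = 28*51 = 1428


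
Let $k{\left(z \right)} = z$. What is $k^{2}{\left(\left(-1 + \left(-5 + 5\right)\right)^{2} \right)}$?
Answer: $1$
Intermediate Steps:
$k^{2}{\left(\left(-1 + \left(-5 + 5\right)\right)^{2} \right)} = \left(\left(-1 + \left(-5 + 5\right)\right)^{2}\right)^{2} = \left(\left(-1 + 0\right)^{2}\right)^{2} = \left(\left(-1\right)^{2}\right)^{2} = 1^{2} = 1$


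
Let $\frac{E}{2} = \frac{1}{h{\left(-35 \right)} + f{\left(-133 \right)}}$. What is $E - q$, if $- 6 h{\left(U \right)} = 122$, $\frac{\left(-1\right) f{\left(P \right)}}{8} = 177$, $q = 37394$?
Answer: $- \frac{161130752}{4309} \approx -37394.0$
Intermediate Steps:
$f{\left(P \right)} = -1416$ ($f{\left(P \right)} = \left(-8\right) 177 = -1416$)
$h{\left(U \right)} = - \frac{61}{3}$ ($h{\left(U \right)} = \left(- \frac{1}{6}\right) 122 = - \frac{61}{3}$)
$E = - \frac{6}{4309}$ ($E = \frac{2}{- \frac{61}{3} - 1416} = \frac{2}{- \frac{4309}{3}} = 2 \left(- \frac{3}{4309}\right) = - \frac{6}{4309} \approx -0.0013924$)
$E - q = - \frac{6}{4309} - 37394 = - \frac{161130752}{4309}$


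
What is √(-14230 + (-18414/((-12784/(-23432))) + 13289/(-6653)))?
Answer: 2*I*√338968128728660315/5315747 ≈ 219.05*I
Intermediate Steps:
√(-14230 + (-18414/((-12784/(-23432))) + 13289/(-6653))) = √(-14230 + (-18414/((-12784*(-1/23432))) + 13289*(-1/6653))) = √(-14230 + (-18414/1598/2929 - 13289/6653)) = √(-14230 + (-18414*2929/1598 - 13289/6653)) = √(-14230 + (-26967303/799 - 13289/6653)) = √(-14230 - 179424084770/5315747) = √(-255067164580/5315747) = 2*I*√338968128728660315/5315747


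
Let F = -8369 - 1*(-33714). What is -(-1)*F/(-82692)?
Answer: -25345/82692 ≈ -0.30650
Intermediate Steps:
F = 25345 (F = -8369 + 33714 = 25345)
-(-1)*F/(-82692) = -(-1)*25345/(-82692) = -(-1)*25345*(-1/82692) = -(-1)*(-25345)/82692 = -1*25345/82692 = -25345/82692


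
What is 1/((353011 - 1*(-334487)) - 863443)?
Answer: -1/175945 ≈ -5.6836e-6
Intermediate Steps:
1/((353011 - 1*(-334487)) - 863443) = 1/((353011 + 334487) - 863443) = 1/(687498 - 863443) = 1/(-175945) = -1/175945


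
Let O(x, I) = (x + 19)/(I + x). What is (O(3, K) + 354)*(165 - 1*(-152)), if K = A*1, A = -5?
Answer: 108731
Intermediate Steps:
K = -5 (K = -5*1 = -5)
O(x, I) = (19 + x)/(I + x)
(O(3, K) + 354)*(165 - 1*(-152)) = ((19 + 3)/(-5 + 3) + 354)*(165 - 1*(-152)) = (22/(-2) + 354)*(165 + 152) = (-1/2*22 + 354)*317 = (-11 + 354)*317 = 343*317 = 108731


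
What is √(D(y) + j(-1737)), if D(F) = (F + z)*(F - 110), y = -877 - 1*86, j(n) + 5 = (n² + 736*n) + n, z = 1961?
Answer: √666141 ≈ 816.17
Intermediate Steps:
j(n) = -5 + n² + 737*n (j(n) = -5 + ((n² + 736*n) + n) = -5 + (n² + 737*n) = -5 + n² + 737*n)
y = -963 (y = -877 - 86 = -963)
D(F) = (-110 + F)*(1961 + F) (D(F) = (F + 1961)*(F - 110) = (1961 + F)*(-110 + F) = (-110 + F)*(1961 + F))
√(D(y) + j(-1737)) = √((-215710 + (-963)² + 1851*(-963)) + (-5 + (-1737)² + 737*(-1737))) = √((-215710 + 927369 - 1782513) + (-5 + 3017169 - 1280169)) = √(-1070854 + 1736995) = √666141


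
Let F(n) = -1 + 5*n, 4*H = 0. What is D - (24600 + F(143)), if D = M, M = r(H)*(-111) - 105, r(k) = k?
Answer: -25419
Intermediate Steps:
H = 0 (H = (¼)*0 = 0)
M = -105 (M = 0*(-111) - 105 = 0 - 105 = -105)
D = -105
D - (24600 + F(143)) = -105 - (24600 + (-1 + 5*143)) = -105 - (24600 + (-1 + 715)) = -105 - (24600 + 714) = -105 - 1*25314 = -105 - 25314 = -25419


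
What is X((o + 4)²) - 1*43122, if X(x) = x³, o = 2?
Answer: 3534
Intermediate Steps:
X((o + 4)²) - 1*43122 = ((2 + 4)²)³ - 1*43122 = (6²)³ - 43122 = 36³ - 43122 = 46656 - 43122 = 3534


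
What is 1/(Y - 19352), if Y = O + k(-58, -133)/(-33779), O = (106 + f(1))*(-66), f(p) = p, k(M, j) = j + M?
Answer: -33779/892238315 ≈ -3.7859e-5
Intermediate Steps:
k(M, j) = M + j
O = -7062 (O = (106 + 1)*(-66) = 107*(-66) = -7062)
Y = -238547107/33779 (Y = -7062 + (-58 - 133)/(-33779) = -7062 - 191*(-1/33779) = -7062 + 191/33779 = -238547107/33779 ≈ -7062.0)
1/(Y - 19352) = 1/(-238547107/33779 - 19352) = 1/(-892238315/33779) = -33779/892238315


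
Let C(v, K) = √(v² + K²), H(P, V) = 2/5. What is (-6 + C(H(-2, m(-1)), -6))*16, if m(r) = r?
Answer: -96 + 32*√226/5 ≈ 0.21310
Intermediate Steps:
H(P, V) = ⅖ (H(P, V) = 2*(⅕) = ⅖)
C(v, K) = √(K² + v²)
(-6 + C(H(-2, m(-1)), -6))*16 = (-6 + √((-6)² + (⅖)²))*16 = (-6 + √(36 + 4/25))*16 = (-6 + √(904/25))*16 = (-6 + 2*√226/5)*16 = -96 + 32*√226/5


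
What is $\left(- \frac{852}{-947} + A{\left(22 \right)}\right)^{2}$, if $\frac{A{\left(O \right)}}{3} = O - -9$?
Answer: $\frac{7907299929}{896809} \approx 8817.2$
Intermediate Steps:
$A{\left(O \right)} = 27 + 3 O$ ($A{\left(O \right)} = 3 \left(O - -9\right) = 3 \left(O + 9\right) = 3 \left(9 + O\right) = 27 + 3 O$)
$\left(- \frac{852}{-947} + A{\left(22 \right)}\right)^{2} = \left(- \frac{852}{-947} + \left(27 + 3 \cdot 22\right)\right)^{2} = \left(\left(-852\right) \left(- \frac{1}{947}\right) + \left(27 + 66\right)\right)^{2} = \left(\frac{852}{947} + 93\right)^{2} = \left(\frac{88923}{947}\right)^{2} = \frac{7907299929}{896809}$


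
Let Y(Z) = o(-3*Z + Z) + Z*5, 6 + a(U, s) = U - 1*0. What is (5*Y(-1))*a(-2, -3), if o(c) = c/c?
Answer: 160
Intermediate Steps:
o(c) = 1
a(U, s) = -6 + U (a(U, s) = -6 + (U - 1*0) = -6 + (U + 0) = -6 + U)
Y(Z) = 1 + 5*Z (Y(Z) = 1 + Z*5 = 1 + 5*Z)
(5*Y(-1))*a(-2, -3) = (5*(1 + 5*(-1)))*(-6 - 2) = (5*(1 - 5))*(-8) = (5*(-4))*(-8) = -20*(-8) = 160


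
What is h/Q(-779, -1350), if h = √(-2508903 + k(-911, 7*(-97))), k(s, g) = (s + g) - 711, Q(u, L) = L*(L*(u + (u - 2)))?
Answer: -I*√627801/1421550000 ≈ -5.5738e-7*I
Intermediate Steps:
Q(u, L) = L²*(-2 + 2*u) (Q(u, L) = L*(L*(u + (-2 + u))) = L*(L*(-2 + 2*u)) = L²*(-2 + 2*u))
k(s, g) = -711 + g + s (k(s, g) = (g + s) - 711 = -711 + g + s)
h = 2*I*√627801 (h = √(-2508903 + (-711 + 7*(-97) - 911)) = √(-2508903 + (-711 - 679 - 911)) = √(-2508903 - 2301) = √(-2511204) = 2*I*√627801 ≈ 1584.7*I)
h/Q(-779, -1350) = (2*I*√627801)/((2*(-1350)²*(-1 - 779))) = (2*I*√627801)/((2*1822500*(-780))) = (2*I*√627801)/(-2843100000) = (2*I*√627801)*(-1/2843100000) = -I*√627801/1421550000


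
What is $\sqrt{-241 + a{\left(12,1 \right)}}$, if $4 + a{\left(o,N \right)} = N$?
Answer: $2 i \sqrt{61} \approx 15.62 i$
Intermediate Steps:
$a{\left(o,N \right)} = -4 + N$
$\sqrt{-241 + a{\left(12,1 \right)}} = \sqrt{-241 + \left(-4 + 1\right)} = \sqrt{-241 - 3} = \sqrt{-244} = 2 i \sqrt{61}$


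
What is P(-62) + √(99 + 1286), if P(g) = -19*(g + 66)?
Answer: -76 + √1385 ≈ -38.784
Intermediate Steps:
P(g) = -1254 - 19*g (P(g) = -19*(66 + g) = -1254 - 19*g)
P(-62) + √(99 + 1286) = (-1254 - 19*(-62)) + √(99 + 1286) = (-1254 + 1178) + √1385 = -76 + √1385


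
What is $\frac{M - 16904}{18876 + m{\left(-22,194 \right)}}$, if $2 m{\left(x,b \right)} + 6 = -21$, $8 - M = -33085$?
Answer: $\frac{32378}{37725} \approx 0.85826$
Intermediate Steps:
$M = 33093$ ($M = 8 - -33085 = 8 + 33085 = 33093$)
$m{\left(x,b \right)} = - \frac{27}{2}$ ($m{\left(x,b \right)} = -3 + \frac{1}{2} \left(-21\right) = -3 - \frac{21}{2} = - \frac{27}{2}$)
$\frac{M - 16904}{18876 + m{\left(-22,194 \right)}} = \frac{33093 - 16904}{18876 - \frac{27}{2}} = \frac{16189}{\frac{37725}{2}} = 16189 \cdot \frac{2}{37725} = \frac{32378}{37725}$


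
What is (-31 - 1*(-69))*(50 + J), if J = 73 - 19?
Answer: 3952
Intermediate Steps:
J = 54
(-31 - 1*(-69))*(50 + J) = (-31 - 1*(-69))*(50 + 54) = (-31 + 69)*104 = 38*104 = 3952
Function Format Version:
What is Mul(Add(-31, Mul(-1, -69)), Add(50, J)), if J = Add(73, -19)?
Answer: 3952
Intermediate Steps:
J = 54
Mul(Add(-31, Mul(-1, -69)), Add(50, J)) = Mul(Add(-31, Mul(-1, -69)), Add(50, 54)) = Mul(Add(-31, 69), 104) = Mul(38, 104) = 3952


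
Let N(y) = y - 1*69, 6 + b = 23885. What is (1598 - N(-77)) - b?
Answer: -22135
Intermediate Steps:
b = 23879 (b = -6 + 23885 = 23879)
N(y) = -69 + y (N(y) = y - 69 = -69 + y)
(1598 - N(-77)) - b = (1598 - (-69 - 77)) - 1*23879 = (1598 - 1*(-146)) - 23879 = (1598 + 146) - 23879 = 1744 - 23879 = -22135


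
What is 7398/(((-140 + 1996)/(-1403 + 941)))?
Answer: -854469/464 ≈ -1841.5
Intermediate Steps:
7398/(((-140 + 1996)/(-1403 + 941))) = 7398/((1856/(-462))) = 7398/((1856*(-1/462))) = 7398/(-928/231) = 7398*(-231/928) = -854469/464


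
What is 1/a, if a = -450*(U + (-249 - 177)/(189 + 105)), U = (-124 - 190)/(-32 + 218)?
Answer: 1519/2144400 ≈ 0.00070836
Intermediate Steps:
U = -157/93 (U = -314/186 = -314*1/186 = -157/93 ≈ -1.6882)
a = 2144400/1519 (a = -450*(-157/93 + (-249 - 177)/(189 + 105)) = -450*(-157/93 - 426/294) = -450*(-157/93 - 426*1/294) = -450*(-157/93 - 71/49) = -450*(-14296/4557) = 2144400/1519 ≈ 1411.7)
1/a = 1/(2144400/1519) = 1519/2144400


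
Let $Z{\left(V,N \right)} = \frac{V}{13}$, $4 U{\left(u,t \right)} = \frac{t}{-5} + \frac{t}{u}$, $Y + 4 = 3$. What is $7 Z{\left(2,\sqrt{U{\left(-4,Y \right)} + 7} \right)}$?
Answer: $\frac{14}{13} \approx 1.0769$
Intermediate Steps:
$Y = -1$ ($Y = -4 + 3 = -1$)
$U{\left(u,t \right)} = - \frac{t}{20} + \frac{t}{4 u}$ ($U{\left(u,t \right)} = \frac{\frac{t}{-5} + \frac{t}{u}}{4} = \frac{t \left(- \frac{1}{5}\right) + \frac{t}{u}}{4} = \frac{- \frac{t}{5} + \frac{t}{u}}{4} = - \frac{t}{20} + \frac{t}{4 u}$)
$Z{\left(V,N \right)} = \frac{V}{13}$ ($Z{\left(V,N \right)} = V \frac{1}{13} = \frac{V}{13}$)
$7 Z{\left(2,\sqrt{U{\left(-4,Y \right)} + 7} \right)} = 7 \cdot \frac{1}{13} \cdot 2 = 7 \cdot \frac{2}{13} = \frac{14}{13}$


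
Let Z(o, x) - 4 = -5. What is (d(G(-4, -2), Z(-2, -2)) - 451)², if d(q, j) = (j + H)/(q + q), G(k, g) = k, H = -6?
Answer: 12967201/64 ≈ 2.0261e+5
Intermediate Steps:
Z(o, x) = -1 (Z(o, x) = 4 - 5 = -1)
d(q, j) = (-6 + j)/(2*q) (d(q, j) = (j - 6)/(q + q) = (-6 + j)/((2*q)) = (-6 + j)*(1/(2*q)) = (-6 + j)/(2*q))
(d(G(-4, -2), Z(-2, -2)) - 451)² = ((½)*(-6 - 1)/(-4) - 451)² = ((½)*(-¼)*(-7) - 451)² = (7/8 - 451)² = (-3601/8)² = 12967201/64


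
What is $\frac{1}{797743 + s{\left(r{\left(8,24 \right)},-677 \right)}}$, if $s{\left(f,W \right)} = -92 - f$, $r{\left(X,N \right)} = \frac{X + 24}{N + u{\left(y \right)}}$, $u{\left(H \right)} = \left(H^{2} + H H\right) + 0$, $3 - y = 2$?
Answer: $\frac{13}{10369447} \approx 1.2537 \cdot 10^{-6}$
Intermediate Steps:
$y = 1$ ($y = 3 - 2 = 1$)
$u{\left(H \right)} = 2 H^{2}$ ($u{\left(H \right)} = \left(H^{2} + H^{2}\right) + 0 = 2 H^{2} + 0 = 2 H^{2}$)
$r{\left(X,N \right)} = \frac{24 + X}{2 + N}$ ($r{\left(X,N \right)} = \frac{X + 24}{N + 2 \cdot 1^{2}} = \frac{24 + X}{N + 2 \cdot 1} = \frac{24 + X}{N + 2} = \frac{24 + X}{2 + N}$)
$\frac{1}{797743 + s{\left(r{\left(8,24 \right)},-677 \right)}} = \frac{1}{797743 - \left(92 + \frac{24 + 8}{2 + 24}\right)} = \frac{1}{797743 - \left(92 + \frac{1}{26} \cdot 32\right)} = \frac{1}{797743 - \frac{1212}{13}} = \frac{1}{\frac{10369447}{13}} = \frac{13}{10369447}$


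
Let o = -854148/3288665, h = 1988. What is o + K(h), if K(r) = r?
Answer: 6537011872/3288665 ≈ 1987.7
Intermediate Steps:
o = -854148/3288665 (o = -854148*1/3288665 = -854148/3288665 ≈ -0.25972)
o + K(h) = -854148/3288665 + 1988 = 6537011872/3288665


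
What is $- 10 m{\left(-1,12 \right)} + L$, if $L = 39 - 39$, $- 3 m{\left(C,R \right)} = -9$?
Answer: $-30$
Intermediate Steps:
$m{\left(C,R \right)} = 3$ ($m{\left(C,R \right)} = \left(- \frac{1}{3}\right) \left(-9\right) = 3$)
$L = 0$
$- 10 m{\left(-1,12 \right)} + L = \left(-10\right) 3 + 0 = -30 + 0 = -30$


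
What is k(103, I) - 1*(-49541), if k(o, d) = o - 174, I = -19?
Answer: 49470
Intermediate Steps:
k(o, d) = -174 + o
k(103, I) - 1*(-49541) = (-174 + 103) - 1*(-49541) = -71 + 49541 = 49470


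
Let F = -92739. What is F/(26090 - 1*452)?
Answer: -30913/8546 ≈ -3.6172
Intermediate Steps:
F/(26090 - 1*452) = -92739/(26090 - 1*452) = -92739/(26090 - 452) = -92739/25638 = -92739*1/25638 = -30913/8546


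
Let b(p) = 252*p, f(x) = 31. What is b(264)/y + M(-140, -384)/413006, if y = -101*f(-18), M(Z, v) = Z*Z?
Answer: -13707547784/646560893 ≈ -21.201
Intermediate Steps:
M(Z, v) = Z²
y = -3131 (y = -101*31 = -3131)
b(264)/y + M(-140, -384)/413006 = (252*264)/(-3131) + (-140)²/413006 = 66528*(-1/3131) + 19600*(1/413006) = -66528/3131 + 9800/206503 = -13707547784/646560893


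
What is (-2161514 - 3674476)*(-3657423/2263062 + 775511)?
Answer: -1707052186544225235/377177 ≈ -4.5259e+12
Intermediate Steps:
(-2161514 - 3674476)*(-3657423/2263062 + 775511) = -5835990*(-3657423*1/2263062 + 775511) = -5835990*(-1219141/754354 + 775511) = -5835990*585008605753/754354 = -1707052186544225235/377177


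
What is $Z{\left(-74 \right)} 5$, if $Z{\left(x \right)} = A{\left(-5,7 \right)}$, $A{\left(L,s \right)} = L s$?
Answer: $-175$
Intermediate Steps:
$Z{\left(x \right)} = -35$ ($Z{\left(x \right)} = \left(-5\right) 7 = -35$)
$Z{\left(-74 \right)} 5 = \left(-35\right) 5 = -175$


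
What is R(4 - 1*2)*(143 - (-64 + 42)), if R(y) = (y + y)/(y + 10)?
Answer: 55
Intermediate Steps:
R(y) = 2*y/(10 + y) (R(y) = (2*y)/(10 + y) = 2*y/(10 + y))
R(4 - 1*2)*(143 - (-64 + 42)) = (2*(4 - 1*2)/(10 + (4 - 1*2)))*(143 - (-64 + 42)) = (2*(4 - 2)/(10 + (4 - 2)))*(143 - 1*(-22)) = (2*2/(10 + 2))*(143 + 22) = (2*2/12)*165 = (2*2*(1/12))*165 = (⅓)*165 = 55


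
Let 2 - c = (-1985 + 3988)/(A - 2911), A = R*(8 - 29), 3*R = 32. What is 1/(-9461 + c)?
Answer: -3135/29651962 ≈ -0.00010573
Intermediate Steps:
R = 32/3 (R = (⅓)*32 = 32/3 ≈ 10.667)
A = -224 (A = 32*(8 - 29)/3 = (32/3)*(-21) = -224)
c = 8273/3135 (c = 2 - (-1985 + 3988)/(-224 - 2911) = 2 - 2003/(-3135) = 2 - 2003*(-1)/3135 = 2 - 1*(-2003/3135) = 2 + 2003/3135 = 8273/3135 ≈ 2.6389)
1/(-9461 + c) = 1/(-9461 + 8273/3135) = 1/(-29651962/3135) = -3135/29651962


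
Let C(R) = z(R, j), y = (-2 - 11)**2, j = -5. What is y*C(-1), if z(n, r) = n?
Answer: -169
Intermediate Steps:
y = 169 (y = (-13)**2 = 169)
C(R) = R
y*C(-1) = 169*(-1) = -169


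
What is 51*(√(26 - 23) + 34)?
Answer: 1734 + 51*√3 ≈ 1822.3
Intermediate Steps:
51*(√(26 - 23) + 34) = 51*(√3 + 34) = 51*(34 + √3) = 1734 + 51*√3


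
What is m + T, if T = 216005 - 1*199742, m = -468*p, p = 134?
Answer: -46449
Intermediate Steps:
m = -62712 (m = -468*134 = -62712)
T = 16263 (T = 216005 - 199742 = 16263)
m + T = -62712 + 16263 = -46449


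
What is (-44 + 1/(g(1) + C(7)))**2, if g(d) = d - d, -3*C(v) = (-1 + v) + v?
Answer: 330625/169 ≈ 1956.4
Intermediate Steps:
C(v) = 1/3 - 2*v/3 (C(v) = -((-1 + v) + v)/3 = -(-1 + 2*v)/3 = 1/3 - 2*v/3)
g(d) = 0
(-44 + 1/(g(1) + C(7)))**2 = (-44 + 1/(0 + (1/3 - 2/3*7)))**2 = (-44 + 1/(0 + (1/3 - 14/3)))**2 = (-44 + 1/(0 - 13/3))**2 = (-44 + 1/(-13/3))**2 = (-44 - 3/13)**2 = (-575/13)**2 = 330625/169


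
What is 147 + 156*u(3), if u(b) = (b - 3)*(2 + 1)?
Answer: 147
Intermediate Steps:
u(b) = -9 + 3*b (u(b) = (-3 + b)*3 = -9 + 3*b)
147 + 156*u(3) = 147 + 156*(-9 + 3*3) = 147 + 156*(-9 + 9) = 147 + 156*0 = 147 + 0 = 147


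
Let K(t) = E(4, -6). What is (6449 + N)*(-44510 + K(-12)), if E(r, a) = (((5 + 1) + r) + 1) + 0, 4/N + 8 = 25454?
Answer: -1217056979957/4241 ≈ -2.8697e+8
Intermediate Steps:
N = 2/12723 (N = 4/(-8 + 25454) = 4/25446 = 4*(1/25446) = 2/12723 ≈ 0.00015720)
E(r, a) = 7 + r (E(r, a) = ((6 + r) + 1) + 0 = (7 + r) + 0 = 7 + r)
K(t) = 11 (K(t) = 7 + 4 = 11)
(6449 + N)*(-44510 + K(-12)) = (6449 + 2/12723)*(-44510 + 11) = (82050629/12723)*(-44499) = -1217056979957/4241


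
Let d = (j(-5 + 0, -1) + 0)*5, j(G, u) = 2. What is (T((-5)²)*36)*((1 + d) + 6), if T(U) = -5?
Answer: -3060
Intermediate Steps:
d = 10 (d = (2 + 0)*5 = 2*5 = 10)
(T((-5)²)*36)*((1 + d) + 6) = (-5*36)*((1 + 10) + 6) = -180*(11 + 6) = -180*17 = -3060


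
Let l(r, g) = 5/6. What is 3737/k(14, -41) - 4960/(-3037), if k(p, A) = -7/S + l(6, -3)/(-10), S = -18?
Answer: 408628244/33407 ≈ 12232.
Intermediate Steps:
l(r, g) = ⅚ (l(r, g) = 5*(⅙) = ⅚)
k(p, A) = 11/36 (k(p, A) = -7/(-18) + (⅚)/(-10) = -7*(-1/18) + (⅚)*(-⅒) = 7/18 - 1/12 = 11/36)
3737/k(14, -41) - 4960/(-3037) = 3737/(11/36) - 4960/(-3037) = 3737*(36/11) - 4960*(-1/3037) = 134532/11 + 4960/3037 = 408628244/33407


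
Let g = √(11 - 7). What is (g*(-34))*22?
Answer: -1496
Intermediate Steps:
g = 2 (g = √4 = 2)
(g*(-34))*22 = (2*(-34))*22 = -68*22 = -1496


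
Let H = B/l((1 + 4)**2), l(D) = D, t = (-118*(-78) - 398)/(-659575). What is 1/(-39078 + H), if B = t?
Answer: -2355625/92053115008 ≈ -2.5590e-5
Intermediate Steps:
t = -1258/94225 (t = (9204 - 398)*(-1/659575) = 8806*(-1/659575) = -1258/94225 ≈ -0.013351)
B = -1258/94225 ≈ -0.013351
H = -1258/2355625 (H = -1258/(94225*(1 + 4)**2) = -1258/(94225*(5**2)) = -1258/94225/25 = -1258/94225*1/25 = -1258/2355625 ≈ -0.00053404)
1/(-39078 + H) = 1/(-39078 - 1258/2355625) = 1/(-92053115008/2355625) = -2355625/92053115008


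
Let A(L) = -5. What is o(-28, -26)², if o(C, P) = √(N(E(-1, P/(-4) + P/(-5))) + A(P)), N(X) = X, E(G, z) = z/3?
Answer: -11/10 ≈ -1.1000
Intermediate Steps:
E(G, z) = z/3 (E(G, z) = z*(⅓) = z/3)
o(C, P) = √(-5 - 3*P/20) (o(C, P) = √((P/(-4) + P/(-5))/3 - 5) = √((P*(-¼) + P*(-⅕))/3 - 5) = √((-P/4 - P/5)/3 - 5) = √((-9*P/20)/3 - 5) = √(-3*P/20 - 5) = √(-5 - 3*P/20))
o(-28, -26)² = (√(-500 - 15*(-26))/10)² = (√(-500 + 390)/10)² = (√(-110)/10)² = ((I*√110)/10)² = (I*√110/10)² = -11/10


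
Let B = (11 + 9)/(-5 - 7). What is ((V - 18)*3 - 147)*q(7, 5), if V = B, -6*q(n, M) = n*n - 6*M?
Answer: 1957/3 ≈ 652.33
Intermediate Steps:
B = -5/3 (B = 20/(-12) = 20*(-1/12) = -5/3 ≈ -1.6667)
q(n, M) = M - n²/6 (q(n, M) = -(n*n - 6*M)/6 = -(n² - 6*M)/6 = M - n²/6)
V = -5/3 ≈ -1.6667
((V - 18)*3 - 147)*q(7, 5) = ((-5/3 - 18)*3 - 147)*(5 - ⅙*7²) = (-59/3*3 - 147)*(5 - ⅙*49) = (-59 - 147)*(5 - 49/6) = -206*(-19/6) = 1957/3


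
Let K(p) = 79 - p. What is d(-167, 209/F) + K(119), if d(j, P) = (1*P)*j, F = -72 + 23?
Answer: 32943/49 ≈ 672.31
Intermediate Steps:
F = -49
d(j, P) = P*j
d(-167, 209/F) + K(119) = (209/(-49))*(-167) + (79 - 1*119) = (209*(-1/49))*(-167) + (79 - 119) = -209/49*(-167) - 40 = 34903/49 - 40 = 32943/49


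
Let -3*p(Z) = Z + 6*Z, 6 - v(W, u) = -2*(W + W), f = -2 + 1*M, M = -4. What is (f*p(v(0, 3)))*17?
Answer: 1428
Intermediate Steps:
f = -6 (f = -2 + 1*(-4) = -2 - 4 = -6)
v(W, u) = 6 + 4*W (v(W, u) = 6 - (-2)*(W + W) = 6 - (-2)*2*W = 6 - (-4)*W = 6 + 4*W)
p(Z) = -7*Z/3 (p(Z) = -(Z + 6*Z)/3 = -7*Z/3)
(f*p(v(0, 3)))*17 = -(-14)*(6 + 4*0)*17 = -(-14)*(6 + 0)*17 = -(-14)*6*17 = -6*(-14)*17 = 84*17 = 1428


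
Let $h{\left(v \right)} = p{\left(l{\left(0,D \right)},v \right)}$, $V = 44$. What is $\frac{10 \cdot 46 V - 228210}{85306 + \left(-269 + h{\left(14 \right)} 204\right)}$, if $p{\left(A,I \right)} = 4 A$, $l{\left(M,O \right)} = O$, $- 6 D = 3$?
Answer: $- \frac{207970}{84629} \approx -2.4574$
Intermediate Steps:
$D = - \frac{1}{2}$ ($D = \left(- \frac{1}{6}\right) 3 = - \frac{1}{2} \approx -0.5$)
$h{\left(v \right)} = -2$ ($h{\left(v \right)} = 4 \left(- \frac{1}{2}\right) = -2$)
$\frac{10 \cdot 46 V - 228210}{85306 + \left(-269 + h{\left(14 \right)} 204\right)} = \frac{10 \cdot 46 \cdot 44 - 228210}{85306 - 677} = \frac{460 \cdot 44 - 228210}{85306 - 677} = \frac{20240 - 228210}{85306 - 677} = - \frac{207970}{84629}$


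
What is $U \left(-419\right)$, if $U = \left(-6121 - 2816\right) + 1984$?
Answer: $2913307$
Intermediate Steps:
$U = -6953$ ($U = -8937 + 1984 = -6953$)
$U \left(-419\right) = \left(-6953\right) \left(-419\right) = 2913307$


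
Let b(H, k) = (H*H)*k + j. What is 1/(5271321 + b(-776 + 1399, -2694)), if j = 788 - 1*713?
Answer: -1/1040348130 ≈ -9.6122e-10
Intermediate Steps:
j = 75 (j = 788 - 713 = 75)
b(H, k) = 75 + k*H**2 (b(H, k) = (H*H)*k + 75 = H**2*k + 75 = k*H**2 + 75 = 75 + k*H**2)
1/(5271321 + b(-776 + 1399, -2694)) = 1/(5271321 + (75 - 2694*(-776 + 1399)**2)) = 1/(5271321 + (75 - 2694*623**2)) = 1/(5271321 + (75 - 2694*388129)) = 1/(5271321 + (75 - 1045619526)) = 1/(5271321 - 1045619451) = 1/(-1040348130) = -1/1040348130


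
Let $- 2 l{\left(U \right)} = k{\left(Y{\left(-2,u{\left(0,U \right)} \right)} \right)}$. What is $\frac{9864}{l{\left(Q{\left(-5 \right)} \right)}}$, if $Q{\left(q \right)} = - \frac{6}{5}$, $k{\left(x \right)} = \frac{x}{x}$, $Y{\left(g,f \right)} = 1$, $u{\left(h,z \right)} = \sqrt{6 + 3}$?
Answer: $-19728$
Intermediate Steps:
$u{\left(h,z \right)} = 3$ ($u{\left(h,z \right)} = \sqrt{9} = 3$)
$k{\left(x \right)} = 1$
$Q{\left(q \right)} = - \frac{6}{5}$ ($Q{\left(q \right)} = \left(-6\right) \frac{1}{5} = - \frac{6}{5}$)
$l{\left(U \right)} = - \frac{1}{2}$ ($l{\left(U \right)} = \left(- \frac{1}{2}\right) 1 = - \frac{1}{2}$)
$\frac{9864}{l{\left(Q{\left(-5 \right)} \right)}} = \frac{9864}{- \frac{1}{2}} = 9864 \left(-2\right) = -19728$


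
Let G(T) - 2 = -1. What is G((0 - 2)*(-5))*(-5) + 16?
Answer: 11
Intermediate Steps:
G(T) = 1 (G(T) = 2 - 1 = 1)
G((0 - 2)*(-5))*(-5) + 16 = 1*(-5) + 16 = -5 + 16 = 11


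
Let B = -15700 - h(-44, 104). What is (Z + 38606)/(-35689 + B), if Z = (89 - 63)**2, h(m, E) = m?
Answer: -13094/17115 ≈ -0.76506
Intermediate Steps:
Z = 676 (Z = 26**2 = 676)
B = -15656 (B = -15700 - 1*(-44) = -15700 + 44 = -15656)
(Z + 38606)/(-35689 + B) = (676 + 38606)/(-35689 - 15656) = 39282/(-51345) = 39282*(-1/51345) = -13094/17115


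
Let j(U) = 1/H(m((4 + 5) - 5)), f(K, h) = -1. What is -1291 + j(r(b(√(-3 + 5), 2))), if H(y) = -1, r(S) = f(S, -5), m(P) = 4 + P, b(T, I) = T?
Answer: -1292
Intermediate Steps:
r(S) = -1
j(U) = -1 (j(U) = 1/(-1) = -1)
-1291 + j(r(b(√(-3 + 5), 2))) = -1291 - 1 = -1292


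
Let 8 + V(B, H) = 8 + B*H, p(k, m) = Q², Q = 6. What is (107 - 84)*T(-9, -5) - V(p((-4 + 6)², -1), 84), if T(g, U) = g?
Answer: -3231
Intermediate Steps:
p(k, m) = 36 (p(k, m) = 6² = 36)
V(B, H) = B*H (V(B, H) = -8 + (8 + B*H) = B*H)
(107 - 84)*T(-9, -5) - V(p((-4 + 6)², -1), 84) = (107 - 84)*(-9) - 36*84 = 23*(-9) - 1*3024 = -207 - 3024 = -3231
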